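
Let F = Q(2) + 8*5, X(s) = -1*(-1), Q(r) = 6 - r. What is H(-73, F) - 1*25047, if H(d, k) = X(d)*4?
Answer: -25043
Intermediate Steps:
X(s) = 1
F = 44 (F = (6 - 1*2) + 8*5 = (6 - 2) + 40 = 4 + 40 = 44)
H(d, k) = 4 (H(d, k) = 1*4 = 4)
H(-73, F) - 1*25047 = 4 - 1*25047 = 4 - 25047 = -25043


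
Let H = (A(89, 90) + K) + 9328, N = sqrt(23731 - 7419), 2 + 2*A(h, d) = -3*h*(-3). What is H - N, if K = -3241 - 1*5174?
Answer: 2625/2 - 2*sqrt(4078) ≈ 1184.8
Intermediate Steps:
K = -8415 (K = -3241 - 5174 = -8415)
A(h, d) = -1 + 9*h/2 (A(h, d) = -1 + (-3*h*(-3))/2 = -1 + (9*h)/2 = -1 + 9*h/2)
N = 2*sqrt(4078) (N = sqrt(16312) = 2*sqrt(4078) ≈ 127.72)
H = 2625/2 (H = ((-1 + (9/2)*89) - 8415) + 9328 = ((-1 + 801/2) - 8415) + 9328 = (799/2 - 8415) + 9328 = -16031/2 + 9328 = 2625/2 ≈ 1312.5)
H - N = 2625/2 - 2*sqrt(4078)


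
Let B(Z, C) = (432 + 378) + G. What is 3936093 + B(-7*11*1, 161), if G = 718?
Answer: 3937621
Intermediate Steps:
B(Z, C) = 1528 (B(Z, C) = (432 + 378) + 718 = 810 + 718 = 1528)
3936093 + B(-7*11*1, 161) = 3936093 + 1528 = 3937621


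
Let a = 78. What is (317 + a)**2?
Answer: 156025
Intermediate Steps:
(317 + a)**2 = (317 + 78)**2 = 395**2 = 156025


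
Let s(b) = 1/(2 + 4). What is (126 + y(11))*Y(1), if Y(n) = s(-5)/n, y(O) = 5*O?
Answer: 181/6 ≈ 30.167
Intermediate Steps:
s(b) = ⅙ (s(b) = 1/6 = ⅙)
Y(n) = 1/(6*n)
(126 + y(11))*Y(1) = (126 + 5*11)*((⅙)/1) = (126 + 55)*((⅙)*1) = 181*(⅙) = 181/6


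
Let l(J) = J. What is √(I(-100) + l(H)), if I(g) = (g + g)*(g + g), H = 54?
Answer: √40054 ≈ 200.14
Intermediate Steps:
I(g) = 4*g² (I(g) = (2*g)*(2*g) = 4*g²)
√(I(-100) + l(H)) = √(4*(-100)² + 54) = √(4*10000 + 54) = √(40000 + 54) = √40054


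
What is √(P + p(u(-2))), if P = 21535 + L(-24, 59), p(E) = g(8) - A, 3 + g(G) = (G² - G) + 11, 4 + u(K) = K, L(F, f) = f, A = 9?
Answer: √21649 ≈ 147.14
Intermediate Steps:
u(K) = -4 + K
g(G) = 8 + G² - G (g(G) = -3 + ((G² - G) + 11) = -3 + (11 + G² - G) = 8 + G² - G)
p(E) = 55 (p(E) = (8 + 8² - 1*8) - 1*9 = (8 + 64 - 8) - 9 = 64 - 9 = 55)
P = 21594 (P = 21535 + 59 = 21594)
√(P + p(u(-2))) = √(21594 + 55) = √21649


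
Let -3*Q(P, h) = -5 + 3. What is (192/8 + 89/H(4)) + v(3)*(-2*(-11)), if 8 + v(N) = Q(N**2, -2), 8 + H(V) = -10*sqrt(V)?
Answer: -11803/84 ≈ -140.51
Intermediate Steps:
H(V) = -8 - 10*sqrt(V)
Q(P, h) = 2/3 (Q(P, h) = -(-5 + 3)/3 = -1/3*(-2) = 2/3)
v(N) = -22/3 (v(N) = -8 + 2/3 = -22/3)
(192/8 + 89/H(4)) + v(3)*(-2*(-11)) = (192/8 + 89/(-8 - 10*sqrt(4))) - (-44)*(-11)/3 = (192*(1/8) + 89/(-8 - 10*2)) - 22/3*22 = (24 + 89/(-8 - 20)) - 484/3 = (24 + 89/(-28)) - 484/3 = (24 + 89*(-1/28)) - 484/3 = (24 - 89/28) - 484/3 = 583/28 - 484/3 = -11803/84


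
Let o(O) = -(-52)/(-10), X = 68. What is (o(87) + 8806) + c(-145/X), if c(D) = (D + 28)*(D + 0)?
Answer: 202199221/23120 ≈ 8745.6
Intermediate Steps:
o(O) = -26/5 (o(O) = -(-52)*(-1)/10 = -4*13/10 = -26/5)
c(D) = D*(28 + D) (c(D) = (28 + D)*D = D*(28 + D))
(o(87) + 8806) + c(-145/X) = (-26/5 + 8806) + (-145/68)*(28 - 145/68) = 44004/5 + (-145*1/68)*(28 - 145*1/68) = 44004/5 - 145*(28 - 145/68)/68 = 44004/5 - 145/68*1759/68 = 44004/5 - 255055/4624 = 202199221/23120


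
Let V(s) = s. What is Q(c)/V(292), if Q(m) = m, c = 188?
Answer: 47/73 ≈ 0.64384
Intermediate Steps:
Q(c)/V(292) = 188/292 = 188*(1/292) = 47/73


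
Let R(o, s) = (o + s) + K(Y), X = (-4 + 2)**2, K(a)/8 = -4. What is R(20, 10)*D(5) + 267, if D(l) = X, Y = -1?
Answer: 259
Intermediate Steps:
K(a) = -32 (K(a) = 8*(-4) = -32)
X = 4 (X = (-2)**2 = 4)
R(o, s) = -32 + o + s (R(o, s) = (o + s) - 32 = -32 + o + s)
D(l) = 4
R(20, 10)*D(5) + 267 = (-32 + 20 + 10)*4 + 267 = -2*4 + 267 = -8 + 267 = 259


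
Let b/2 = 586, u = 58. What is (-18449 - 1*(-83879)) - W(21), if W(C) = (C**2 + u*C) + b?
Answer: 62599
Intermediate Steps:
b = 1172 (b = 2*586 = 1172)
W(C) = 1172 + C**2 + 58*C (W(C) = (C**2 + 58*C) + 1172 = 1172 + C**2 + 58*C)
(-18449 - 1*(-83879)) - W(21) = (-18449 - 1*(-83879)) - (1172 + 21**2 + 58*21) = (-18449 + 83879) - (1172 + 441 + 1218) = 65430 - 1*2831 = 65430 - 2831 = 62599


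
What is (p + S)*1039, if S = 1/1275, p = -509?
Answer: -674283986/1275 ≈ -5.2885e+5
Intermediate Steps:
S = 1/1275 ≈ 0.00078431
(p + S)*1039 = (-509 + 1/1275)*1039 = -648974/1275*1039 = -674283986/1275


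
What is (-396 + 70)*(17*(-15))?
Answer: 83130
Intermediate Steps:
(-396 + 70)*(17*(-15)) = -326*(-255) = 83130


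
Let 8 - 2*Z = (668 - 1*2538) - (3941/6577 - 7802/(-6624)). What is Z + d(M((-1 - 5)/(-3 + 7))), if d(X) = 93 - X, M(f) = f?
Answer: 45064220077/43566048 ≈ 1034.4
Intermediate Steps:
Z = 40947228541/43566048 (Z = 4 - ((668 - 1*2538) - (3941/6577 - 7802/(-6624)))/2 = 4 - ((668 - 2538) - (3941*(1/6577) - 7802*(-1/6624)))/2 = 4 - (-1870 - (3941/6577 + 3901/3312))/2 = 4 - (-1870 - 1*38709469/21783024)/2 = 4 - (-1870 - 38709469/21783024)/2 = 4 - ½*(-40772964349/21783024) = 4 + 40772964349/43566048 = 40947228541/43566048 ≈ 939.89)
Z + d(M((-1 - 5)/(-3 + 7))) = 40947228541/43566048 + (93 - (-1 - 5)/(-3 + 7)) = 40947228541/43566048 + (93 - (-6)/4) = 40947228541/43566048 + (93 - 1*(-3/2)) = 40947228541/43566048 + (93 + 3/2) = 40947228541/43566048 + 189/2 = 45064220077/43566048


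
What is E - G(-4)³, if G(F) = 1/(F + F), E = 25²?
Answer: 320001/512 ≈ 625.00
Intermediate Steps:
E = 625
G(F) = 1/(2*F)
E - G(-4)³ = 625 - ((½)/(-4))³ = 625 - ((½)*(-¼))³ = 625 - (-⅛)³ = 625 - 1*(-1/512) = 625 + 1/512 = 320001/512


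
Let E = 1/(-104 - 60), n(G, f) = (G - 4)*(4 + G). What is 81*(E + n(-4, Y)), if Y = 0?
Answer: -81/164 ≈ -0.49390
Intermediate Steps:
n(G, f) = (-4 + G)*(4 + G)
E = -1/164 (E = 1/(-164) = -1/164 ≈ -0.0060976)
81*(E + n(-4, Y)) = 81*(-1/164 + (-16 + (-4)²)) = 81*(-1/164 + (-16 + 16)) = 81*(-1/164 + 0) = 81*(-1/164) = -81/164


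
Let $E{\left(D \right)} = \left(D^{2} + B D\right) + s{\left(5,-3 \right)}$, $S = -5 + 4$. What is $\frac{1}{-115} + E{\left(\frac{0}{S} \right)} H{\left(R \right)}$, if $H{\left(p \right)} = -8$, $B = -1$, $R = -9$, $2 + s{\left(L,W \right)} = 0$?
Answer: $\frac{1839}{115} \approx 15.991$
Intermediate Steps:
$S = -1$
$s{\left(L,W \right)} = -2$ ($s{\left(L,W \right)} = -2 + 0 = -2$)
$E{\left(D \right)} = -2 + D^{2} - D$ ($E{\left(D \right)} = \left(D^{2} - D\right) - 2 = -2 + D^{2} - D$)
$\frac{1}{-115} + E{\left(\frac{0}{S} \right)} H{\left(R \right)} = \frac{1}{-115} + \left(-2 + \left(\frac{0}{-1}\right)^{2} - \frac{0}{-1}\right) \left(-8\right) = - \frac{1}{115} + \left(-2 + \left(0 \left(-1\right)\right)^{2} - 0 \left(-1\right)\right) \left(-8\right) = - \frac{1}{115} + \left(-2 + 0^{2} - 0\right) \left(-8\right) = - \frac{1}{115} + \left(-2 + 0 + 0\right) \left(-8\right) = - \frac{1}{115} - -16 = - \frac{1}{115} + 16 = \frac{1839}{115}$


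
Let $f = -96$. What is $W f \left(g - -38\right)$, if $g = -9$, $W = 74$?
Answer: $-206016$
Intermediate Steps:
$W f \left(g - -38\right) = 74 \left(-96\right) \left(-9 - -38\right) = - 7104 \left(-9 + 38\right) = \left(-7104\right) 29 = -206016$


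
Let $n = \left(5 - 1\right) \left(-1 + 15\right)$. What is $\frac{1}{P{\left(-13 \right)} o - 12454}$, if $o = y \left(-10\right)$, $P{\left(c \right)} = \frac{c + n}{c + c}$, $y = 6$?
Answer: $- \frac{13}{160612} \approx -8.094 \cdot 10^{-5}$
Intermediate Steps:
$n = 56$ ($n = 4 \cdot 14 = 56$)
$P{\left(c \right)} = \frac{56 + c}{2 c}$ ($P{\left(c \right)} = \frac{c + 56}{c + c} = \frac{56 + c}{2 c}$)
$o = -60$ ($o = 6 \left(-10\right) = -60$)
$\frac{1}{P{\left(-13 \right)} o - 12454} = \frac{1}{\frac{56 - 13}{2 \left(-13\right)} \left(-60\right) - 12454} = \frac{1}{\frac{1}{2} \left(- \frac{1}{13}\right) 43 \left(-60\right) - 12454} = \frac{1}{\left(- \frac{43}{26}\right) \left(-60\right) - 12454} = \frac{1}{\frac{1290}{13} - 12454} = \frac{1}{- \frac{160612}{13}} = - \frac{13}{160612}$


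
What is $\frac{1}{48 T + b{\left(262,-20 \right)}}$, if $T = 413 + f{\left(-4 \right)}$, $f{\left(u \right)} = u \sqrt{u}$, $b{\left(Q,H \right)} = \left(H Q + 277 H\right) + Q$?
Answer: $\frac{517}{4819394} + \frac{32 i}{7229091} \approx 0.00010727 + 4.4266 \cdot 10^{-6} i$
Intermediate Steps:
$b{\left(Q,H \right)} = Q + 277 H + H Q$ ($b{\left(Q,H \right)} = \left(277 H + H Q\right) + Q = Q + 277 H + H Q$)
$f{\left(u \right)} = u^{\frac{3}{2}}$
$T = 413 - 8 i$ ($T = 413 + \left(-4\right)^{\frac{3}{2}} = 413 - 8 i \approx 413.0 - 8.0 i$)
$\frac{1}{48 T + b{\left(262,-20 \right)}} = \frac{1}{48 \left(413 - 8 i\right) + \left(262 + 277 \left(-20\right) - 5240\right)} = \frac{1}{\left(19824 - 384 i\right) - 10518} = \frac{1}{9306 - 384 i} = \frac{9306 + 384 i}{86749092}$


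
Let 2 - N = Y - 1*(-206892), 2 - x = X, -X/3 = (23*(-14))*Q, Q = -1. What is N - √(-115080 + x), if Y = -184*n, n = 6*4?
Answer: -202474 - 8*I*√1783 ≈ -2.0247e+5 - 337.8*I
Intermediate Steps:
n = 24
X = -966 (X = -3*23*(-14)*(-1) = -(-966)*(-1) = -3*322 = -966)
Y = -4416 (Y = -184*24 = -4416)
x = 968 (x = 2 - 1*(-966) = 2 + 966 = 968)
N = -202474 (N = 2 - (-4416 - 1*(-206892)) = 2 - (-4416 + 206892) = 2 - 1*202476 = 2 - 202476 = -202474)
N - √(-115080 + x) = -202474 - √(-115080 + 968) = -202474 - √(-114112) = -202474 - 8*I*√1783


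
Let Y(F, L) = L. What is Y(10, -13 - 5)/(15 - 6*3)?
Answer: 6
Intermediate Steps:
Y(10, -13 - 5)/(15 - 6*3) = (-13 - 5)/(15 - 6*3) = -18/(15 - 18) = -18/(-3) = -18*(-⅓) = 6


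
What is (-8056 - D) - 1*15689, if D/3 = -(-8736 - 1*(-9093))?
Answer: -22674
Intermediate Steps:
D = -1071 (D = 3*(-(-8736 - 1*(-9093))) = 3*(-(-8736 + 9093)) = 3*(-1*357) = 3*(-357) = -1071)
(-8056 - D) - 1*15689 = (-8056 - 1*(-1071)) - 1*15689 = (-8056 + 1071) - 15689 = -6985 - 15689 = -22674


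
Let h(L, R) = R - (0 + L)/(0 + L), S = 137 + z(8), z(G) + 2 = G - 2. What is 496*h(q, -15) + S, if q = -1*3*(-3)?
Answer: -7795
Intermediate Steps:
q = 9 (q = -3*(-3) = 9)
z(G) = -4 + G (z(G) = -2 + (G - 2) = -2 + (-2 + G) = -4 + G)
S = 141 (S = 137 + (-4 + 8) = 137 + 4 = 141)
h(L, R) = -1 + R (h(L, R) = R - L/L = R - 1*1 = R - 1 = -1 + R)
496*h(q, -15) + S = 496*(-1 - 15) + 141 = 496*(-16) + 141 = -7936 + 141 = -7795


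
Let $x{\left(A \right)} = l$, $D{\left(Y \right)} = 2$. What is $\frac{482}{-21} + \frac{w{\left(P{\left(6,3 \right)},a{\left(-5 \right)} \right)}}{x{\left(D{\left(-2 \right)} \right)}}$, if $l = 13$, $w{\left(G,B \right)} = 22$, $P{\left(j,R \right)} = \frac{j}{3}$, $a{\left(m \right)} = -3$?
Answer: $- \frac{5804}{273} \approx -21.26$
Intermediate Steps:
$P{\left(j,R \right)} = \frac{j}{3}$ ($P{\left(j,R \right)} = j \frac{1}{3} = \frac{j}{3}$)
$x{\left(A \right)} = 13$
$\frac{482}{-21} + \frac{w{\left(P{\left(6,3 \right)},a{\left(-5 \right)} \right)}}{x{\left(D{\left(-2 \right)} \right)}} = \frac{482}{-21} + \frac{22}{13} = 482 \left(- \frac{1}{21}\right) + 22 \cdot \frac{1}{13} = - \frac{482}{21} + \frac{22}{13} = - \frac{5804}{273}$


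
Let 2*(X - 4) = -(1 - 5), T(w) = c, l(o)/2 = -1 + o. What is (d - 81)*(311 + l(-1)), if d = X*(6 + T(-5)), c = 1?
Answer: -11973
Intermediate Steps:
l(o) = -2 + 2*o (l(o) = 2*(-1 + o) = -2 + 2*o)
T(w) = 1
X = 6 (X = 4 + (-(1 - 5))/2 = 4 + (-1*(-4))/2 = 4 + (1/2)*4 = 4 + 2 = 6)
d = 42 (d = 6*(6 + 1) = 6*7 = 42)
(d - 81)*(311 + l(-1)) = (42 - 81)*(311 + (-2 + 2*(-1))) = -39*(311 + (-2 - 2)) = -39*(311 - 4) = -39*307 = -11973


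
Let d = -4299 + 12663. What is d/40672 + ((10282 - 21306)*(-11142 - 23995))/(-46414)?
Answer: -48030252155/5755336 ≈ -8345.3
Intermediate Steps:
d = 8364
d/40672 + ((10282 - 21306)*(-11142 - 23995))/(-46414) = 8364/40672 + ((10282 - 21306)*(-11142 - 23995))/(-46414) = 8364*(1/40672) - 11024*(-35137)*(-1/46414) = 51/248 + 387350288*(-1/46414) = 51/248 - 193675144/23207 = -48030252155/5755336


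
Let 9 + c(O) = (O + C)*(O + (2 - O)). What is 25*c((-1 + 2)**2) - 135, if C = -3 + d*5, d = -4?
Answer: -1460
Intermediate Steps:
C = -23 (C = -3 - 4*5 = -3 - 20 = -23)
c(O) = -55 + 2*O (c(O) = -9 + (O - 23)*(O + (2 - O)) = -9 + (-23 + O)*2 = -9 + (-46 + 2*O) = -55 + 2*O)
25*c((-1 + 2)**2) - 135 = 25*(-55 + 2*(-1 + 2)**2) - 135 = 25*(-55 + 2*1**2) - 135 = 25*(-55 + 2*1) - 135 = 25*(-55 + 2) - 135 = 25*(-53) - 135 = -1325 - 135 = -1460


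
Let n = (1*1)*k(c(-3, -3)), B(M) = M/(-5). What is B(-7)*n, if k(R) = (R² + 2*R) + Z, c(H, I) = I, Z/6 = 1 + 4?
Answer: 231/5 ≈ 46.200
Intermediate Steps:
Z = 30 (Z = 6*(1 + 4) = 6*5 = 30)
B(M) = -M/5 (B(M) = M*(-⅕) = -M/5)
k(R) = 30 + R² + 2*R (k(R) = (R² + 2*R) + 30 = 30 + R² + 2*R)
n = 33 (n = (1*1)*(30 + (-3)² + 2*(-3)) = 1*(30 + 9 - 6) = 1*33 = 33)
B(-7)*n = -⅕*(-7)*33 = (7/5)*33 = 231/5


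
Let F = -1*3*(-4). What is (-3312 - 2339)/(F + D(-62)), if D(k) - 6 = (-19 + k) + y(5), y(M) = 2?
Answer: 5651/61 ≈ 92.639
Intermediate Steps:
D(k) = -11 + k (D(k) = 6 + ((-19 + k) + 2) = 6 + (-17 + k) = -11 + k)
F = 12 (F = -3*(-4) = 12)
(-3312 - 2339)/(F + D(-62)) = (-3312 - 2339)/(12 + (-11 - 62)) = -5651/(12 - 73) = -5651/(-61) = -5651*(-1/61) = 5651/61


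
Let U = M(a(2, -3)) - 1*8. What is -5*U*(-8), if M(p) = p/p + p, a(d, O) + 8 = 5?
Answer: -400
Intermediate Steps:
a(d, O) = -3 (a(d, O) = -8 + 5 = -3)
M(p) = 1 + p
U = -10 (U = (1 - 3) - 1*8 = -2 - 8 = -10)
-5*U*(-8) = -5*(-10)*(-8) = 50*(-8) = -400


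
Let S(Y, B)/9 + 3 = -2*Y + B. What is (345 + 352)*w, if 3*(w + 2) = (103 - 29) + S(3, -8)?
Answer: -59245/3 ≈ -19748.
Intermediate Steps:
S(Y, B) = -27 - 18*Y + 9*B (S(Y, B) = -27 + 9*(-2*Y + B) = -27 + 9*(B - 2*Y) = -27 + (-18*Y + 9*B) = -27 - 18*Y + 9*B)
w = -85/3 (w = -2 + ((103 - 29) + (-27 - 18*3 + 9*(-8)))/3 = -2 + (74 + (-27 - 54 - 72))/3 = -2 + (74 - 153)/3 = -2 + (⅓)*(-79) = -2 - 79/3 = -85/3 ≈ -28.333)
(345 + 352)*w = (345 + 352)*(-85/3) = 697*(-85/3) = -59245/3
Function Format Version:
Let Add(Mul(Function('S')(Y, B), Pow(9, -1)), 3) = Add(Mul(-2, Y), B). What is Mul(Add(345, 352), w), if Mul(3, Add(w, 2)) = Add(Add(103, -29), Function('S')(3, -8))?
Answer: Rational(-59245, 3) ≈ -19748.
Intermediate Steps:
Function('S')(Y, B) = Add(-27, Mul(-18, Y), Mul(9, B)) (Function('S')(Y, B) = Add(-27, Mul(9, Add(Mul(-2, Y), B))) = Add(-27, Mul(9, Add(B, Mul(-2, Y)))) = Add(-27, Add(Mul(-18, Y), Mul(9, B))) = Add(-27, Mul(-18, Y), Mul(9, B)))
w = Rational(-85, 3) (w = Add(-2, Mul(Rational(1, 3), Add(Add(103, -29), Add(-27, Mul(-18, 3), Mul(9, -8))))) = Add(-2, Mul(Rational(1, 3), Add(74, Add(-27, -54, -72)))) = Add(-2, Mul(Rational(1, 3), Add(74, -153))) = Add(-2, Mul(Rational(1, 3), -79)) = Add(-2, Rational(-79, 3)) = Rational(-85, 3) ≈ -28.333)
Mul(Add(345, 352), w) = Mul(Add(345, 352), Rational(-85, 3)) = Mul(697, Rational(-85, 3)) = Rational(-59245, 3)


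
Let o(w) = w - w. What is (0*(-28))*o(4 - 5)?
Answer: 0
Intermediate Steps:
o(w) = 0
(0*(-28))*o(4 - 5) = (0*(-28))*0 = 0*0 = 0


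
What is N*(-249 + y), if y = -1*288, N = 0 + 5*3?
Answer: -8055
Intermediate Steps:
N = 15 (N = 0 + 15 = 15)
y = -288
N*(-249 + y) = 15*(-249 - 288) = 15*(-537) = -8055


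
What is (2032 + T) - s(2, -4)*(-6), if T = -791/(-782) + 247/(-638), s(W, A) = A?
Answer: 250533708/124729 ≈ 2008.6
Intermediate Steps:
T = 77876/124729 (T = -791*(-1/782) + 247*(-1/638) = 791/782 - 247/638 = 77876/124729 ≈ 0.62436)
(2032 + T) - s(2, -4)*(-6) = (2032 + 77876/124729) - 1*(-4)*(-6) = 253527204/124729 + 4*(-6) = 253527204/124729 - 24 = 250533708/124729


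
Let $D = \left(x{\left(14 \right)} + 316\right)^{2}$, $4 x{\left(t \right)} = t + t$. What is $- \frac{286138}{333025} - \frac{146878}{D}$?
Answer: $- \frac{78766537352}{34744165225} \approx -2.267$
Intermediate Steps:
$x{\left(t \right)} = \frac{t}{2}$ ($x{\left(t \right)} = \frac{t + t}{4} = \frac{2 t}{4} = \frac{t}{2}$)
$D = 104329$ ($D = \left(\frac{1}{2} \cdot 14 + 316\right)^{2} = \left(7 + 316\right)^{2} = 323^{2} = 104329$)
$- \frac{286138}{333025} - \frac{146878}{D} = - \frac{286138}{333025} - \frac{146878}{104329} = - \frac{78766537352}{34744165225}$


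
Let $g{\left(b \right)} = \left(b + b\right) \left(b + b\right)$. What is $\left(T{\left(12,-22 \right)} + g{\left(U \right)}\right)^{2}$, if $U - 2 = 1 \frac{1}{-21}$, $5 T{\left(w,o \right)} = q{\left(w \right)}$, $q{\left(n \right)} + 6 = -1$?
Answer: $\frac{932264089}{4862025} \approx 191.74$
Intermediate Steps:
$q{\left(n \right)} = -7$ ($q{\left(n \right)} = -6 - 1 = -7$)
$T{\left(w,o \right)} = - \frac{7}{5}$ ($T{\left(w,o \right)} = \frac{1}{5} \left(-7\right) = - \frac{7}{5}$)
$U = \frac{41}{21}$ ($U = 2 + 1 \frac{1}{-21} = 2 + 1 \left(- \frac{1}{21}\right) = 2 - \frac{1}{21} = \frac{41}{21} \approx 1.9524$)
$g{\left(b \right)} = 4 b^{2}$ ($g{\left(b \right)} = 2 b 2 b = 4 b^{2}$)
$\left(T{\left(12,-22 \right)} + g{\left(U \right)}\right)^{2} = \left(- \frac{7}{5} + 4 \left(\frac{41}{21}\right)^{2}\right)^{2} = \left(- \frac{7}{5} + 4 \cdot \frac{1681}{441}\right)^{2} = \left(- \frac{7}{5} + \frac{6724}{441}\right)^{2} = \left(\frac{30533}{2205}\right)^{2} = \frac{932264089}{4862025}$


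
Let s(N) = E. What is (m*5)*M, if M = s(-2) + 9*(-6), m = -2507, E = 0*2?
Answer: 676890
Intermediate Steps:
E = 0
s(N) = 0
M = -54 (M = 0 + 9*(-6) = 0 - 54 = -54)
(m*5)*M = -2507*5*(-54) = -12535*(-54) = 676890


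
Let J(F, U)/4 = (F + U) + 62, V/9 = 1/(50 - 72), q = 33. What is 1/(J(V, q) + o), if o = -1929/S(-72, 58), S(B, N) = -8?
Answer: 88/54515 ≈ 0.0016142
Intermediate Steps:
V = -9/22 (V = 9/(50 - 72) = 9/(-22) = 9*(-1/22) = -9/22 ≈ -0.40909)
J(F, U) = 248 + 4*F + 4*U (J(F, U) = 4*((F + U) + 62) = 4*(62 + F + U) = 248 + 4*F + 4*U)
o = 1929/8 (o = -1929/(-8) = -1929*(-1/8) = 1929/8 ≈ 241.13)
1/(J(V, q) + o) = 1/((248 + 4*(-9/22) + 4*33) + 1929/8) = 1/((248 - 18/11 + 132) + 1929/8) = 1/(4162/11 + 1929/8) = 1/(54515/88) = 88/54515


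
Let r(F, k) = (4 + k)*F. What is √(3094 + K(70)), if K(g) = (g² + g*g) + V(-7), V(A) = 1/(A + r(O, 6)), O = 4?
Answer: √14041599/33 ≈ 113.55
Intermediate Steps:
r(F, k) = F*(4 + k)
V(A) = 1/(40 + A) (V(A) = 1/(A + 4*(4 + 6)) = 1/(A + 4*10) = 1/(A + 40) = 1/(40 + A))
K(g) = 1/33 + 2*g² (K(g) = (g² + g*g) + 1/(40 - 7) = (g² + g²) + 1/33 = 2*g² + 1/33 = 1/33 + 2*g²)
√(3094 + K(70)) = √(3094 + (1/33 + 2*70²)) = √(3094 + (1/33 + 2*4900)) = √(3094 + (1/33 + 9800)) = √(3094 + 323401/33) = √(425503/33) = √14041599/33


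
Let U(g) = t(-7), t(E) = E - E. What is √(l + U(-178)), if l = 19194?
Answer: √19194 ≈ 138.54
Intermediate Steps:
t(E) = 0
U(g) = 0
√(l + U(-178)) = √(19194 + 0) = √19194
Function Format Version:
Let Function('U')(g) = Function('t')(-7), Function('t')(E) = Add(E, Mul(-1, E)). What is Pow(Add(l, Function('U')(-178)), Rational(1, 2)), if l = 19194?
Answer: Pow(19194, Rational(1, 2)) ≈ 138.54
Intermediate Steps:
Function('t')(E) = 0
Function('U')(g) = 0
Pow(Add(l, Function('U')(-178)), Rational(1, 2)) = Pow(Add(19194, 0), Rational(1, 2)) = Pow(19194, Rational(1, 2))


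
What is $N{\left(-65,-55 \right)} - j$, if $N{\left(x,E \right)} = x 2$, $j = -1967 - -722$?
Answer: $1115$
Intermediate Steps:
$j = -1245$ ($j = -1967 + 722 = -1245$)
$N{\left(x,E \right)} = 2 x$
$N{\left(-65,-55 \right)} - j = 2 \left(-65\right) - -1245 = -130 + 1245 = 1115$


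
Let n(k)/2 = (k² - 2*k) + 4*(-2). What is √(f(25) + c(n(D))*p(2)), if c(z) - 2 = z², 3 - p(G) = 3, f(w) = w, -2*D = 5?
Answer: 5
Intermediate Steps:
D = -5/2 (D = -½*5 = -5/2 ≈ -2.5000)
p(G) = 0 (p(G) = 3 - 1*3 = 3 - 3 = 0)
n(k) = -16 - 4*k + 2*k² (n(k) = 2*((k² - 2*k) + 4*(-2)) = 2*((k² - 2*k) - 8) = 2*(-8 + k² - 2*k) = -16 - 4*k + 2*k²)
c(z) = 2 + z²
√(f(25) + c(n(D))*p(2)) = √(25 + (2 + (-16 - 4*(-5/2) + 2*(-5/2)²)²)*0) = √(25 + (2 + (-16 + 10 + 2*(25/4))²)*0) = √(25 + (2 + (-16 + 10 + 25/2)²)*0) = √(25 + (2 + (13/2)²)*0) = √(25 + (2 + 169/4)*0) = √(25 + (177/4)*0) = √(25 + 0) = √25 = 5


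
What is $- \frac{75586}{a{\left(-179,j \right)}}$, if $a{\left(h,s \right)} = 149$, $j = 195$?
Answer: $- \frac{75586}{149} \approx -507.29$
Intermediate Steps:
$- \frac{75586}{a{\left(-179,j \right)}} = - \frac{75586}{149}$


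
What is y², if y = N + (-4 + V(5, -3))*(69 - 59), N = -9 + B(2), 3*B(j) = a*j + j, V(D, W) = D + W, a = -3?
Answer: 8281/9 ≈ 920.11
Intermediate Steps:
B(j) = -2*j/3 (B(j) = (-3*j + j)/3 = (-2*j)/3 = -2*j/3)
N = -31/3 (N = -9 - ⅔*2 = -9 - 4/3 = -31/3 ≈ -10.333)
y = -91/3 (y = -31/3 + (-4 + (5 - 3))*(69 - 59) = -31/3 + (-4 + 2)*10 = -31/3 - 2*10 = -31/3 - 20 = -91/3 ≈ -30.333)
y² = (-91/3)² = 8281/9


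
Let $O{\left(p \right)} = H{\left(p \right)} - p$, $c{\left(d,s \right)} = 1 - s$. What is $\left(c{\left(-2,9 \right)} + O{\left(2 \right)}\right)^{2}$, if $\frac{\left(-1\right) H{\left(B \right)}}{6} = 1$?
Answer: $256$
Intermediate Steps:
$H{\left(B \right)} = -6$ ($H{\left(B \right)} = \left(-6\right) 1 = -6$)
$O{\left(p \right)} = -6 - p$
$\left(c{\left(-2,9 \right)} + O{\left(2 \right)}\right)^{2} = \left(\left(1 - 9\right) - 8\right)^{2} = \left(-8 - 8\right)^{2} = \left(-16\right)^{2} = 256$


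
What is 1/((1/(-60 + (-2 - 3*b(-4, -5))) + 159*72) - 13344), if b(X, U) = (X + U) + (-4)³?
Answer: -157/297671 ≈ -0.00052743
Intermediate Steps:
b(X, U) = -64 + U + X (b(X, U) = (U + X) - 64 = -64 + U + X)
1/((1/(-60 + (-2 - 3*b(-4, -5))) + 159*72) - 13344) = 1/((1/(-60 + (-2 - 3*(-64 - 5 - 4))) + 159*72) - 13344) = 1/((1/(-60 + (-2 - 3*(-73))) + 11448) - 13344) = 1/((1/(-60 + (-2 + 219)) + 11448) - 13344) = 1/((1/(-60 + 217) + 11448) - 13344) = 1/((1/157 + 11448) - 13344) = 1/(1797337/157 - 13344) = 1/(-297671/157) = -157/297671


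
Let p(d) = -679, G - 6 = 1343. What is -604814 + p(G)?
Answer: -605493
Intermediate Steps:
G = 1349 (G = 6 + 1343 = 1349)
-604814 + p(G) = -604814 - 679 = -605493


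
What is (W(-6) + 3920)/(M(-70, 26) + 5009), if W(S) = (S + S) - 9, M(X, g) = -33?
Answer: 3899/4976 ≈ 0.78356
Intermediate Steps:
W(S) = -9 + 2*S (W(S) = 2*S - 9 = -9 + 2*S)
(W(-6) + 3920)/(M(-70, 26) + 5009) = ((-9 + 2*(-6)) + 3920)/(-33 + 5009) = ((-9 - 12) + 3920)/4976 = (-21 + 3920)*(1/4976) = 3899*(1/4976) = 3899/4976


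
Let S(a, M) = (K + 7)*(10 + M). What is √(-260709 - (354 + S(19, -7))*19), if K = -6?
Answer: 2*I*√66873 ≈ 517.2*I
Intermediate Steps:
S(a, M) = 10 + M (S(a, M) = (-6 + 7)*(10 + M) = 1*(10 + M) = 10 + M)
√(-260709 - (354 + S(19, -7))*19) = √(-260709 - (354 + (10 - 7))*19) = √(-260709 - (354 + 3)*19) = √(-260709 - 357*19) = √(-260709 - 1*6783) = √(-260709 - 6783) = √(-267492) = 2*I*√66873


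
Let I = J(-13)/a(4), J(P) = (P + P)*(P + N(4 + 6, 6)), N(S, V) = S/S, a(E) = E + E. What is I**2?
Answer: 1521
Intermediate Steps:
a(E) = 2*E
N(S, V) = 1
J(P) = 2*P*(1 + P) (J(P) = (P + P)*(P + 1) = (2*P)*(1 + P) = 2*P*(1 + P))
I = 39 (I = (2*(-13)*(1 - 13))/((2*4)) = (2*(-13)*(-12))/8 = 312*(1/8) = 39)
I**2 = 39**2 = 1521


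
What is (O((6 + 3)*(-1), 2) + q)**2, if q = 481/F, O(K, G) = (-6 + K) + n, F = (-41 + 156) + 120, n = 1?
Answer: 7890481/55225 ≈ 142.88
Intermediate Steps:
F = 235 (F = 115 + 120 = 235)
O(K, G) = -5 + K (O(K, G) = (-6 + K) + 1 = -5 + K)
q = 481/235 ≈ 2.0468
(O((6 + 3)*(-1), 2) + q)**2 = ((-5 + (6 + 3)*(-1)) + 481/235)**2 = ((-5 + 9*(-1)) + 481/235)**2 = ((-5 - 9) + 481/235)**2 = (-14 + 481/235)**2 = (-2809/235)**2 = 7890481/55225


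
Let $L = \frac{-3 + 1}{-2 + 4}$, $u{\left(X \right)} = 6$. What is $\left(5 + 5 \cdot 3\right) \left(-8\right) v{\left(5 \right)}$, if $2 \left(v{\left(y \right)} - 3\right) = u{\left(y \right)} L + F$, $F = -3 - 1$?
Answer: $320$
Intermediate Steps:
$L = -1$ ($L = - \frac{2}{2} = \left(-2\right) \frac{1}{2} = -1$)
$F = -4$ ($F = -3 - 1 = -4$)
$v{\left(y \right)} = -2$ ($v{\left(y \right)} = 3 + \frac{6 \left(-1\right) - 4}{2} = 3 + \frac{-6 - 4}{2} = 3 + \frac{1}{2} \left(-10\right) = 3 - 5 = -2$)
$\left(5 + 5 \cdot 3\right) \left(-8\right) v{\left(5 \right)} = \left(5 + 5 \cdot 3\right) \left(-8\right) \left(-2\right) = \left(5 + 15\right) \left(-8\right) \left(-2\right) = 20 \left(-8\right) \left(-2\right) = \left(-160\right) \left(-2\right) = 320$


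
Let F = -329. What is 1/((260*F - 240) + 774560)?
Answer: 1/688780 ≈ 1.4518e-6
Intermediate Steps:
1/((260*F - 240) + 774560) = 1/((260*(-329) - 240) + 774560) = 1/((-85540 - 240) + 774560) = 1/(-85780 + 774560) = 1/688780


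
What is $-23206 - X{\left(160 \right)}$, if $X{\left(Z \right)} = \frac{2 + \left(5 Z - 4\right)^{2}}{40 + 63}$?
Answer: $- \frac{3023836}{103} \approx -29358.0$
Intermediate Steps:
$X{\left(Z \right)} = \frac{2}{103} + \frac{\left(-4 + 5 Z\right)^{2}}{103}$ ($X{\left(Z \right)} = \frac{2 + \left(-4 + 5 Z\right)^{2}}{103} = \left(2 + \left(-4 + 5 Z\right)^{2}\right) \frac{1}{103} = \frac{2}{103} + \frac{\left(-4 + 5 Z\right)^{2}}{103}$)
$-23206 - X{\left(160 \right)} = -23206 - \left(\frac{2}{103} + \frac{\left(-4 + 5 \cdot 160\right)^{2}}{103}\right) = -23206 - \left(\frac{2}{103} + \frac{\left(-4 + 800\right)^{2}}{103}\right) = -23206 - \left(\frac{2}{103} + \frac{796^{2}}{103}\right) = -23206 - \left(\frac{2}{103} + \frac{1}{103} \cdot 633616\right) = -23206 - \left(\frac{2}{103} + \frac{633616}{103}\right) = -23206 - \frac{633618}{103} = - \frac{3023836}{103}$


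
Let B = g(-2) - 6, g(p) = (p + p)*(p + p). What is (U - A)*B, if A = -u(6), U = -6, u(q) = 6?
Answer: 0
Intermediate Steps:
g(p) = 4*p² (g(p) = (2*p)*(2*p) = 4*p²)
B = 10 (B = 4*(-2)² - 6 = 4*4 - 6 = 16 - 6 = 10)
A = -6 (A = -1*6 = -6)
(U - A)*B = (-6 - 1*(-6))*10 = (-6 + 6)*10 = 0*10 = 0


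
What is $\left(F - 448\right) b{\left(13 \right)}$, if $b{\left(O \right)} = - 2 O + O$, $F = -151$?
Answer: $7787$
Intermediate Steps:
$b{\left(O \right)} = - O$
$\left(F - 448\right) b{\left(13 \right)} = \left(-151 - 448\right) \left(\left(-1\right) 13\right) = \left(-599\right) \left(-13\right) = 7787$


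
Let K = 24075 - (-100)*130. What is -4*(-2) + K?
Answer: 37083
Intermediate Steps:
K = 37075 (K = 24075 - 1*(-13000) = 24075 + 13000 = 37075)
-4*(-2) + K = -4*(-2) + 37075 = 8 + 37075 = 37083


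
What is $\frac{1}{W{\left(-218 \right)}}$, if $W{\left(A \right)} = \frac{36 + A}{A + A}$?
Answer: $\frac{218}{91} \approx 2.3956$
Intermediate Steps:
$W{\left(A \right)} = \frac{36 + A}{2 A}$
$\frac{1}{W{\left(-218 \right)}} = \frac{1}{\frac{1}{2} \frac{1}{-218} \left(36 - 218\right)} = \frac{1}{\frac{1}{2} \left(- \frac{1}{218}\right) \left(-182\right)} = \frac{1}{\frac{91}{218}} = \frac{218}{91}$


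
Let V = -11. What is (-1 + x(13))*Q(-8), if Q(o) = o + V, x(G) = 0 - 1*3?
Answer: 76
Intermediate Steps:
x(G) = -3 (x(G) = 0 - 3 = -3)
Q(o) = -11 + o (Q(o) = o - 11 = -11 + o)
(-1 + x(13))*Q(-8) = (-1 - 3)*(-11 - 8) = -4*(-19) = 76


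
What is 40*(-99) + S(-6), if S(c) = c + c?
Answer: -3972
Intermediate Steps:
S(c) = 2*c
40*(-99) + S(-6) = 40*(-99) + 2*(-6) = -3960 - 12 = -3972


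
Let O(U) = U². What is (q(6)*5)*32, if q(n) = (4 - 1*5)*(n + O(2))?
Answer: -1600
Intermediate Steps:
q(n) = -4 - n (q(n) = (4 - 1*5)*(n + 2²) = (4 - 5)*(n + 4) = -(4 + n) = -4 - n)
(q(6)*5)*32 = ((-4 - 1*6)*5)*32 = ((-4 - 6)*5)*32 = -10*5*32 = -50*32 = -1600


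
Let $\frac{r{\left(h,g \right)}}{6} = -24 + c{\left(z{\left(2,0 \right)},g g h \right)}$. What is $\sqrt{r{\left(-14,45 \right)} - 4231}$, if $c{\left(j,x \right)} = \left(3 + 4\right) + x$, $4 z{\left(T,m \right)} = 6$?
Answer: $i \sqrt{174433} \approx 417.65 i$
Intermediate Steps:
$z{\left(T,m \right)} = \frac{3}{2}$ ($z{\left(T,m \right)} = \frac{1}{4} \cdot 6 = \frac{3}{2}$)
$c{\left(j,x \right)} = 7 + x$
$r{\left(h,g \right)} = -102 + 6 h g^{2}$ ($r{\left(h,g \right)} = 6 \left(-24 + \left(7 + g g h\right)\right) = 6 \left(-24 + \left(7 + g^{2} h\right)\right) = 6 \left(-24 + \left(7 + h g^{2}\right)\right) = 6 \left(-17 + h g^{2}\right) = -102 + 6 h g^{2}$)
$\sqrt{r{\left(-14,45 \right)} - 4231} = \sqrt{\left(-102 + 6 \left(-14\right) 45^{2}\right) - 4231} = \sqrt{\left(-102 + 6 \left(-14\right) 2025\right) - 4231} = \sqrt{\left(-102 - 170100\right) - 4231} = \sqrt{-170202 - 4231} = \sqrt{-174433} = i \sqrt{174433}$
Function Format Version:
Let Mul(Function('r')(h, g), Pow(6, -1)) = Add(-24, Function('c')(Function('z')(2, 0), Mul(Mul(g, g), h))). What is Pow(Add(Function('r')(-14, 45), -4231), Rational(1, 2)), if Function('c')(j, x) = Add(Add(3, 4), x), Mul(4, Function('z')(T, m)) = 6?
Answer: Mul(I, Pow(174433, Rational(1, 2))) ≈ Mul(417.65, I)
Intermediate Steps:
Function('z')(T, m) = Rational(3, 2) (Function('z')(T, m) = Mul(Rational(1, 4), 6) = Rational(3, 2))
Function('c')(j, x) = Add(7, x)
Function('r')(h, g) = Add(-102, Mul(6, h, Pow(g, 2))) (Function('r')(h, g) = Mul(6, Add(-24, Add(7, Mul(Mul(g, g), h)))) = Mul(6, Add(-24, Add(7, Mul(Pow(g, 2), h)))) = Mul(6, Add(-24, Add(7, Mul(h, Pow(g, 2))))) = Mul(6, Add(-17, Mul(h, Pow(g, 2)))) = Add(-102, Mul(6, h, Pow(g, 2))))
Pow(Add(Function('r')(-14, 45), -4231), Rational(1, 2)) = Pow(Add(Add(-102, Mul(6, -14, Pow(45, 2))), -4231), Rational(1, 2)) = Pow(Add(Add(-102, Mul(6, -14, 2025)), -4231), Rational(1, 2)) = Pow(Add(Add(-102, -170100), -4231), Rational(1, 2)) = Pow(Add(-170202, -4231), Rational(1, 2)) = Pow(-174433, Rational(1, 2)) = Mul(I, Pow(174433, Rational(1, 2)))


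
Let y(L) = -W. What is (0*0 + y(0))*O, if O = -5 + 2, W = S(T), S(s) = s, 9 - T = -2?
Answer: 33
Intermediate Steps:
T = 11 (T = 9 - 1*(-2) = 9 + 2 = 11)
W = 11
y(L) = -11 (y(L) = -1*11 = -11)
O = -3
(0*0 + y(0))*O = (0*0 - 11)*(-3) = (0 - 11)*(-3) = -11*(-3) = 33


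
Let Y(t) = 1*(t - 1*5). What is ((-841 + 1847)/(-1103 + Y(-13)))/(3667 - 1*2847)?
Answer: -503/459610 ≈ -0.0010944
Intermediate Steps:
Y(t) = -5 + t (Y(t) = 1*(t - 5) = 1*(-5 + t) = -5 + t)
((-841 + 1847)/(-1103 + Y(-13)))/(3667 - 1*2847) = ((-841 + 1847)/(-1103 + (-5 - 13)))/(3667 - 1*2847) = (1006/(-1103 - 18))/(3667 - 2847) = (1006/(-1121))/820 = (1006*(-1/1121))*(1/820) = -1006/1121*1/820 = -503/459610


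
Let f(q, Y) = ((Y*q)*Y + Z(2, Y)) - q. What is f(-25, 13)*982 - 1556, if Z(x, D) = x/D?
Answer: -53635464/13 ≈ -4.1258e+6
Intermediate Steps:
f(q, Y) = -q + 2/Y + q*Y² (f(q, Y) = ((Y*q)*Y + 2/Y) - q = (q*Y² + 2/Y) - q = (2/Y + q*Y²) - q = -q + 2/Y + q*Y²)
f(-25, 13)*982 - 1556 = (-1*(-25) + 2/13 - 25*13²)*982 - 1556 = (25 + 2*(1/13) - 25*169)*982 - 1556 = (25 + 2/13 - 4225)*982 - 1556 = -54598/13*982 - 1556 = -53615236/13 - 1556 = -53635464/13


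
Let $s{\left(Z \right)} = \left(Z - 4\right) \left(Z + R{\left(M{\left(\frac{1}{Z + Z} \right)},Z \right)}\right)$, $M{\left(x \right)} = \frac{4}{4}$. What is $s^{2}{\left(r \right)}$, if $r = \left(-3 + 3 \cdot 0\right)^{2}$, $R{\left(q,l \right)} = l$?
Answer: $8100$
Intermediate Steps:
$M{\left(x \right)} = 1$ ($M{\left(x \right)} = 4 \cdot \frac{1}{4} = 1$)
$r = 9$ ($r = \left(-3 + 0\right)^{2} = \left(-3\right)^{2} = 9$)
$s{\left(Z \right)} = 2 Z \left(-4 + Z\right)$ ($s{\left(Z \right)} = \left(Z - 4\right) \left(Z + Z\right) = \left(-4 + Z\right) 2 Z = 2 Z \left(-4 + Z\right)$)
$s^{2}{\left(r \right)} = \left(2 \cdot 9 \left(-4 + 9\right)\right)^{2} = \left(2 \cdot 9 \cdot 5\right)^{2} = 90^{2} = 8100$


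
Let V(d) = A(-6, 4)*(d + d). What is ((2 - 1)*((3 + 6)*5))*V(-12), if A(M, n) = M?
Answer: 6480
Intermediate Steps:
V(d) = -12*d (V(d) = -6*(d + d) = -12*d)
((2 - 1)*((3 + 6)*5))*V(-12) = ((2 - 1)*((3 + 6)*5))*(-12*(-12)) = (1*(9*5))*144 = (1*45)*144 = 45*144 = 6480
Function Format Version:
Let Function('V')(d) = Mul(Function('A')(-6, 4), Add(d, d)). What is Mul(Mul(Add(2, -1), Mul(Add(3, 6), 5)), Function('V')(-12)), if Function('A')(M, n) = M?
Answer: 6480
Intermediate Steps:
Function('V')(d) = Mul(-12, d) (Function('V')(d) = Mul(-6, Add(d, d)) = Mul(-6, Mul(2, d)) = Mul(-12, d))
Mul(Mul(Add(2, -1), Mul(Add(3, 6), 5)), Function('V')(-12)) = Mul(Mul(Add(2, -1), Mul(Add(3, 6), 5)), Mul(-12, -12)) = Mul(Mul(1, Mul(9, 5)), 144) = Mul(Mul(1, 45), 144) = Mul(45, 144) = 6480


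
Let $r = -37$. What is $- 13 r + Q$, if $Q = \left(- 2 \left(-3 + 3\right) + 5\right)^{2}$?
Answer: $506$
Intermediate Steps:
$Q = 25$ ($Q = \left(\left(-2\right) 0 + 5\right)^{2} = \left(0 + 5\right)^{2} = 5^{2} = 25$)
$- 13 r + Q = \left(-13\right) \left(-37\right) + 25 = 481 + 25 = 506$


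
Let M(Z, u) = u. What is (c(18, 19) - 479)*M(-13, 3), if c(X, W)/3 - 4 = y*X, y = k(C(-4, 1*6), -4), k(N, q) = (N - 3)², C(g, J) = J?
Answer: 57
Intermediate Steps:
k(N, q) = (-3 + N)²
y = 9 (y = (-3 + 1*6)² = (-3 + 6)² = 3² = 9)
c(X, W) = 12 + 27*X (c(X, W) = 12 + 3*(9*X) = 12 + 27*X)
(c(18, 19) - 479)*M(-13, 3) = ((12 + 27*18) - 479)*3 = ((12 + 486) - 479)*3 = (498 - 479)*3 = 19*3 = 57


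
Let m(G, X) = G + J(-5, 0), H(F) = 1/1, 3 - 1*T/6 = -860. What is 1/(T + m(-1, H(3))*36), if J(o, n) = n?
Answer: 1/5142 ≈ 0.00019448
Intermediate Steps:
T = 5178 (T = 18 - 6*(-860) = 18 + 5160 = 5178)
H(F) = 1
m(G, X) = G (m(G, X) = G + 0 = G)
1/(T + m(-1, H(3))*36) = 1/(5178 - 1*36) = 1/(5178 - 36) = 1/5142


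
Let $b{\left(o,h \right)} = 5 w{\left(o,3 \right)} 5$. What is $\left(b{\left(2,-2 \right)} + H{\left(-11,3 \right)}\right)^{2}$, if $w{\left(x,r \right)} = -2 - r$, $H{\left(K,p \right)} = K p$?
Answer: $24964$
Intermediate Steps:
$b{\left(o,h \right)} = -125$ ($b{\left(o,h \right)} = 5 \left(-2 - 3\right) 5 = 5 \left(-5\right) 5 = \left(-25\right) 5 = -125$)
$\left(b{\left(2,-2 \right)} + H{\left(-11,3 \right)}\right)^{2} = \left(-125 - 33\right)^{2} = \left(-158\right)^{2} = 24964$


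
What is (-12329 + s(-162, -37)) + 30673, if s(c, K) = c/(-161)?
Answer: 2953546/161 ≈ 18345.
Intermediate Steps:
s(c, K) = -c/161 (s(c, K) = c*(-1/161) = -c/161)
(-12329 + s(-162, -37)) + 30673 = (-12329 - 1/161*(-162)) + 30673 = (-12329 + 162/161) + 30673 = -1984807/161 + 30673 = 2953546/161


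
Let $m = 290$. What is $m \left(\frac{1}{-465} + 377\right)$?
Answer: $\frac{10167632}{93} \approx 1.0933 \cdot 10^{5}$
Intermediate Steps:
$m \left(\frac{1}{-465} + 377\right) = 290 \left(\frac{1}{-465} + 377\right) = 290 \left(- \frac{1}{465} + 377\right) = 290 \cdot \frac{175304}{465} = \frac{10167632}{93}$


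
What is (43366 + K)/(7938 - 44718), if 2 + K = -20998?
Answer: -11183/18390 ≈ -0.60810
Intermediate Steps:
K = -21000 (K = -2 - 20998 = -21000)
(43366 + K)/(7938 - 44718) = (43366 - 21000)/(7938 - 44718) = 22366/(-36780) = 22366*(-1/36780) = -11183/18390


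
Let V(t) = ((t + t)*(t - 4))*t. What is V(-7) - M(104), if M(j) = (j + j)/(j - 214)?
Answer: -59186/55 ≈ -1076.1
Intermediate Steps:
M(j) = 2*j/(-214 + j) (M(j) = (2*j)/(-214 + j) = 2*j/(-214 + j))
V(t) = 2*t**2*(-4 + t) (V(t) = ((2*t)*(-4 + t))*t = (2*t*(-4 + t))*t = 2*t**2*(-4 + t))
V(-7) - M(104) = 2*(-7)**2*(-4 - 7) - 2*104/(-214 + 104) = 2*49*(-11) - 2*104/(-110) = -1078 - 2*104*(-1)/110 = -1078 - 1*(-104/55) = -1078 + 104/55 = -59186/55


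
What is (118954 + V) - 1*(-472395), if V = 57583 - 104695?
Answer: 544237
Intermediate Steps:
V = -47112
(118954 + V) - 1*(-472395) = (118954 - 47112) - 1*(-472395) = 71842 + 472395 = 544237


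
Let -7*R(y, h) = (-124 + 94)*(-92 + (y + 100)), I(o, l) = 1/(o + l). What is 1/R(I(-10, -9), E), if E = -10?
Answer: 133/4530 ≈ 0.029360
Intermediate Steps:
I(o, l) = 1/(l + o)
R(y, h) = 240/7 + 30*y/7 (R(y, h) = -(-124 + 94)*(-92 + (y + 100))/7 = -(-30)*(-92 + (100 + y))/7 = -(-30)*(8 + y)/7 = -(-240 - 30*y)/7 = 240/7 + 30*y/7)
1/R(I(-10, -9), E) = 1/(240/7 + 30/(7*(-9 - 10))) = 1/(240/7 + (30/7)/(-19)) = 1/(240/7 + (30/7)*(-1/19)) = 1/(240/7 - 30/133) = 1/(4530/133) = 133/4530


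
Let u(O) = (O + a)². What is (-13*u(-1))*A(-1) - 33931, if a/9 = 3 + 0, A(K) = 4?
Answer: -69083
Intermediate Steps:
a = 27 (a = 9*(3 + 0) = 9*3 = 27)
u(O) = (27 + O)² (u(O) = (O + 27)² = (27 + O)²)
(-13*u(-1))*A(-1) - 33931 = -13*(27 - 1)²*4 - 33931 = -13*26²*4 - 33931 = -13*676*4 - 33931 = -8788*4 - 33931 = -35152 - 33931 = -69083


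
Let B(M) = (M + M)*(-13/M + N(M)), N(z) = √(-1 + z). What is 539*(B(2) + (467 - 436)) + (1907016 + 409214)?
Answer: 2321081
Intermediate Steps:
B(M) = 2*M*(√(-1 + M) - 13/M) (B(M) = (M + M)*(-13/M + √(-1 + M)) = (2*M)*(√(-1 + M) - 13/M) = 2*M*(√(-1 + M) - 13/M))
539*(B(2) + (467 - 436)) + (1907016 + 409214) = 539*((-26 + 2*2*√(-1 + 2)) + (467 - 436)) + (1907016 + 409214) = 539*((-26 + 2*2*√1) + 31) + 2316230 = 539*((-26 + 2*2*1) + 31) + 2316230 = 539*((-26 + 4) + 31) + 2316230 = 539*(-22 + 31) + 2316230 = 539*9 + 2316230 = 4851 + 2316230 = 2321081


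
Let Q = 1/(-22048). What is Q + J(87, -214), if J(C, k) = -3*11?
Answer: -727585/22048 ≈ -33.000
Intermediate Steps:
J(C, k) = -33
Q = -1/22048 ≈ -4.5356e-5
Q + J(87, -214) = -1/22048 - 33 = -727585/22048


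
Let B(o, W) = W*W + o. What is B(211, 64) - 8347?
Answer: -4040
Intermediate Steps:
B(o, W) = o + W² (B(o, W) = W² + o = o + W²)
B(211, 64) - 8347 = (211 + 64²) - 8347 = (211 + 4096) - 8347 = 4307 - 8347 = -4040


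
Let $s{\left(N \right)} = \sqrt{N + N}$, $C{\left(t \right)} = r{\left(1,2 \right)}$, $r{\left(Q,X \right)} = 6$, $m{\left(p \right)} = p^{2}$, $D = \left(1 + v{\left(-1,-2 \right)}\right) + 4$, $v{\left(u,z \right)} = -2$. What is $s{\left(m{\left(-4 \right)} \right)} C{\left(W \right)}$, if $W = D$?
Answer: $24 \sqrt{2} \approx 33.941$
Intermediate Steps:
$D = 3$ ($D = \left(1 - 2\right) + 4 = -1 + 4 = 3$)
$W = 3$
$C{\left(t \right)} = 6$
$s{\left(N \right)} = \sqrt{2} \sqrt{N}$ ($s{\left(N \right)} = \sqrt{2 N} = \sqrt{2} \sqrt{N}$)
$s{\left(m{\left(-4 \right)} \right)} C{\left(W \right)} = \sqrt{2} \sqrt{\left(-4\right)^{2}} \cdot 6 = \sqrt{2} \sqrt{16} \cdot 6 = \sqrt{2} \cdot 4 \cdot 6 = 4 \sqrt{2} \cdot 6 = 24 \sqrt{2}$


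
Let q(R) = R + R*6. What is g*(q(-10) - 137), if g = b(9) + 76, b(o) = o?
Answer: -17595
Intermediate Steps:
g = 85 (g = 9 + 76 = 85)
q(R) = 7*R (q(R) = R + 6*R = 7*R)
g*(q(-10) - 137) = 85*(7*(-10) - 137) = 85*(-70 - 137) = 85*(-207) = -17595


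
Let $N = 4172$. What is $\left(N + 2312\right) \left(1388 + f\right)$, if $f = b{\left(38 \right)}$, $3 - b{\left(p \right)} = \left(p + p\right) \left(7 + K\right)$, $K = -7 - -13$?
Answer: $2613052$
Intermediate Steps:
$K = 6$ ($K = -7 + 13 = 6$)
$b{\left(p \right)} = 3 - 26 p$ ($b{\left(p \right)} = 3 - \left(p + p\right) \left(7 + 6\right) = 3 - 2 p 13 = 3 - 26 p$)
$f = -985$ ($f = 3 - 988 = -985$)
$\left(N + 2312\right) \left(1388 + f\right) = \left(4172 + 2312\right) \left(1388 - 985\right) = 6484 \cdot 403 = 2613052$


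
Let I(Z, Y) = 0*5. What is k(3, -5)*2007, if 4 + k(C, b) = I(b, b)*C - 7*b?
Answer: 62217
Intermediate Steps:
I(Z, Y) = 0
k(C, b) = -4 - 7*b (k(C, b) = -4 + (0*C - 7*b) = -4 + (0 - 7*b) = -4 - 7*b)
k(3, -5)*2007 = (-4 - 7*(-5))*2007 = (-4 + 35)*2007 = 31*2007 = 62217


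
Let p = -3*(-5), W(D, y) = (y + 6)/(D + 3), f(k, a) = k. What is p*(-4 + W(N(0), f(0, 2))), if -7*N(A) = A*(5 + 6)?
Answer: -30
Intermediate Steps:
N(A) = -11*A/7 (N(A) = -A*(5 + 6)/7 = -A*11/7 = -11*A/7)
W(D, y) = (6 + y)/(3 + D)
p = 15
p*(-4 + W(N(0), f(0, 2))) = 15*(-4 + (6 + 0)/(3 - 11/7*0)) = 15*(-4 + 6/(3 + 0)) = 15*(-4 + 6/3) = 15*(-4 + (⅓)*6) = 15*(-4 + 2) = 15*(-2) = -30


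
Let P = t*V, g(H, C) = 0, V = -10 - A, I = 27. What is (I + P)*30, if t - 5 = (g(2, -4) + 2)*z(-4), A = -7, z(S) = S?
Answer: 1080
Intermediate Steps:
V = -3 (V = -10 - 1*(-7) = -10 + 7 = -3)
t = -3 (t = 5 + (0 + 2)*(-4) = 5 + 2*(-4) = 5 - 8 = -3)
P = 9 (P = -3*(-3) = 9)
(I + P)*30 = (27 + 9)*30 = 36*30 = 1080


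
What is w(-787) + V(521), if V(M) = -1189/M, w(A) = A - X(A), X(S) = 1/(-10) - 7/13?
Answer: -53414837/67730 ≈ -788.64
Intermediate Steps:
X(S) = -83/130 (X(S) = 1*(-1/10) - 7*1/13 = -1/10 - 7/13 = -83/130)
w(A) = 83/130 + A (w(A) = A - 1*(-83/130) = A + 83/130 = 83/130 + A)
w(-787) + V(521) = (83/130 - 787) - 1189/521 = -102227/130 - 1189*1/521 = -102227/130 - 1189/521 = -53414837/67730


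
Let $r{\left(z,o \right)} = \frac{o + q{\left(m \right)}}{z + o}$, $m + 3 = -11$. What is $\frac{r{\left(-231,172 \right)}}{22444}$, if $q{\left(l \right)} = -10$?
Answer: $- \frac{81}{662098} \approx -0.00012234$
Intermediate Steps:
$m = -14$ ($m = -3 - 11 = -14$)
$r{\left(z,o \right)} = \frac{-10 + o}{o + z}$ ($r{\left(z,o \right)} = \frac{o - 10}{z + o} = \frac{-10 + o}{o + z}$)
$\frac{r{\left(-231,172 \right)}}{22444} = \frac{\frac{1}{172 - 231} \left(-10 + 172\right)}{22444} = \frac{1}{-59} \cdot 162 \cdot \frac{1}{22444} = \left(- \frac{1}{59}\right) 162 \cdot \frac{1}{22444} = \left(- \frac{162}{59}\right) \frac{1}{22444} = - \frac{81}{662098}$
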